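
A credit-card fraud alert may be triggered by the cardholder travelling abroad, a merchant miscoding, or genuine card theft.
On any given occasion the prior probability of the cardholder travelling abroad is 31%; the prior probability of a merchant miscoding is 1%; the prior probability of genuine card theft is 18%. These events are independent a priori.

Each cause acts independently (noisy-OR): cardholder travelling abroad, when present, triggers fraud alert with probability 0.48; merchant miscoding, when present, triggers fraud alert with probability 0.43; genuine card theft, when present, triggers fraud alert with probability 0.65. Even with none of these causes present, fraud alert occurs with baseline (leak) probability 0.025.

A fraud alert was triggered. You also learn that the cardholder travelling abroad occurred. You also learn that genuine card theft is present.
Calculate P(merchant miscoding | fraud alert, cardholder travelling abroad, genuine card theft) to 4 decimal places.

Under noisy-OR, P(fraud alert | causes) = 1 − (1−0.025)·∏(1−qᵢ) over the active causes.
Weight on merchant miscoding=true, given the evidence: 0.898853*0.01 = 0.008989
Denominator P(fraud alert | cardholder travelling abroad, genuine card theft): 0.82255*0.99 + 0.898853*0.01 = 0.823314
Posterior = 0.008989 / 0.823314 ≈ 0.0109

P(merchant miscoding | fraud alert, cardholder travelling abroad, genuine card theft) ≈ 0.0109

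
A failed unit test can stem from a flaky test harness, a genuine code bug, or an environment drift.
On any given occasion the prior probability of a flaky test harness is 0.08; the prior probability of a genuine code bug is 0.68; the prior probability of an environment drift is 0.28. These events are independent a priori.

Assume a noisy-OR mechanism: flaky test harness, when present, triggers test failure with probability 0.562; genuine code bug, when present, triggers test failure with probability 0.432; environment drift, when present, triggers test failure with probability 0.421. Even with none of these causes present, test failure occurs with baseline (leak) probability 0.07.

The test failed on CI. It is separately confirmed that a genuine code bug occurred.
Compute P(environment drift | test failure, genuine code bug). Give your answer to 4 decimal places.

P(environment drift | test failure, genuine code bug) ≈ 0.3572

Under noisy-OR, P(test failure | causes) = 1 − (1−0.07)·∏(1−qᵢ) over the active causes.
P(test failure | genuine code bug) = 0.47176*0.92*0.72 + 0.694149*0.92*0.28 + 0.768631*0.08*0.72 + 0.866037*0.08*0.28 = 0.312494 + 0.178813 + 0.044273 + 0.019399 = 0.554979
Restricting to configurations with environment drift present: 0.178813 + 0.019399 = 0.198212.
P(environment drift | test failure, genuine code bug) = 0.198212 / 0.554979 ≈ 0.3572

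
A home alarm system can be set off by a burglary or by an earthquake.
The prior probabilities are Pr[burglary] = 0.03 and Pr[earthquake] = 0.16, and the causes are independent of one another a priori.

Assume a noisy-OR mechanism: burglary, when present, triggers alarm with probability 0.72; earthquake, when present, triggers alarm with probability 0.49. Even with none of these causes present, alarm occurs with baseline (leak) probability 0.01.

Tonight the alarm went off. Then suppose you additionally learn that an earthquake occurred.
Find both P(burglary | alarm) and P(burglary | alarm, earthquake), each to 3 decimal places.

Under noisy-OR, P(alarm | causes) = 1 − (1−0.01)·∏(1−qᵢ) over the active causes.
Enumerate the 4 (burglary, earthquake) configurations and weight by the priors:
  P(alarm) = 0.01*0.97*0.84 + 0.4951*0.97*0.16 + 0.7228*0.03*0.84 + 0.858628*0.03*0.16
        = 0.008148 + 0.076840 + 0.018215 + 0.004121 = 0.107324
Configurations with burglary contribute 0.022336, so
  P(burglary | alarm) = 0.022336 / 0.107324 ≈ 0.208

Now also conditioning on earthquake=true:
Sum P(alarm|·) weighted by the priors over both values of burglary:
  P(alarm | earthquake) = 0.4951*0.97 + 0.858628*0.03
        = 0.480247 + 0.025759 = 0.506006
The terms with burglary present sum to 0.025759, so
  P(burglary | alarm, earthquake) = 0.025759 / 0.506006 ≈ 0.051

P(burglary | alarm) ≈ 0.208; P(burglary | alarm, earthquake) ≈ 0.051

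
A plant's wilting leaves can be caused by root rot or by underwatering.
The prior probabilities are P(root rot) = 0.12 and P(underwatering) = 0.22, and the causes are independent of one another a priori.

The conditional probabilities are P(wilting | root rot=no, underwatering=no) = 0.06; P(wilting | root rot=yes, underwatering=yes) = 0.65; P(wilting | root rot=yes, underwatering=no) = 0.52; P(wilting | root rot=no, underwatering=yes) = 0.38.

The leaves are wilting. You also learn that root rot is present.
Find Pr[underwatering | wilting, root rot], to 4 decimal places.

Pr[underwatering | wilting, root rot] ≈ 0.2607

Enumerate both values of underwatering and weight by the priors:
  P(wilting | root rot) = 0.52×0.78 + 0.65×0.22
        = 0.405600 + 0.143000 = 0.548600
Configurations with underwatering contribute 0.143000, so
  P(underwatering | wilting, root rot) = 0.143000 / 0.548600 ≈ 0.2607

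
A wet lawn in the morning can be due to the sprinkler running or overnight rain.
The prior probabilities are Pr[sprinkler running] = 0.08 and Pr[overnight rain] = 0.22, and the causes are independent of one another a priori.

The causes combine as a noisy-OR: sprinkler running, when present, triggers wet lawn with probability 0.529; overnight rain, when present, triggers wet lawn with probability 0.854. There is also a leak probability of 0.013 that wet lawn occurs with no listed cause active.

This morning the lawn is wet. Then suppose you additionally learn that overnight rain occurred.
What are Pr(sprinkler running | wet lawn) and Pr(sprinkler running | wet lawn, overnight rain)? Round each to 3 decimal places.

Pr(sprinkler running | wet lawn) ≈ 0.214; Pr(sprinkler running | wet lawn, overnight rain) ≈ 0.087

Under noisy-OR, P(wet lawn | causes) = 1 − (1−0.013)·∏(1−qᵢ) over the active causes.
Numerator (weight on configurations with sprinkler running): 0.033392 + 0.016405 = 0.049797
Normalizer over all consistent configurations: 0.013·0.92·0.78 + 0.855898·0.92·0.22 + 0.535123·0.08·0.78 + 0.932128·0.08·0.22 = 0.232360
Posterior = 0.049797 / 0.232360 ≈ 0.214

Now also conditioning on overnight rain=true:
Sum P(wet lawn|·) weighted by the priors over both values of sprinkler running:
  P(wet lawn | overnight rain) = 0.855898·0.92 + 0.932128·0.08
        = 0.787426 + 0.074570 = 0.861996
Configurations with sprinkler running contribute 0.074570, so
  P(sprinkler running | wet lawn, overnight rain) = 0.074570 / 0.861996 ≈ 0.087
The drop from 0.214 to 0.087 is the explaining-away (discounting) effect.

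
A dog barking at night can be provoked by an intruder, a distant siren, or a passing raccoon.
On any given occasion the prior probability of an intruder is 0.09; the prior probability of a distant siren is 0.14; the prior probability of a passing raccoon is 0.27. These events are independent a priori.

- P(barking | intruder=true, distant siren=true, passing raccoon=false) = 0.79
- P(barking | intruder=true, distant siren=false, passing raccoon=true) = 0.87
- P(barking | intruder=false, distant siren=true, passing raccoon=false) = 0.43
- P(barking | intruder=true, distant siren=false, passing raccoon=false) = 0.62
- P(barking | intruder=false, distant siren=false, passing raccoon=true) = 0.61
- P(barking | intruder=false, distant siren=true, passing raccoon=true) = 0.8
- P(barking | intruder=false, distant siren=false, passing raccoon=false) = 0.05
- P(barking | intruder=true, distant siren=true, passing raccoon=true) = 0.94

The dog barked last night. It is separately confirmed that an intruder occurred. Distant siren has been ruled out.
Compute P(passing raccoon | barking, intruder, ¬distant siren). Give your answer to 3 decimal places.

Enumerate both values of passing raccoon and weight by the priors:
  P(barking | intruder, ¬distant siren) = 0.62×0.73 + 0.87×0.27
        = 0.452600 + 0.234900 = 0.687500
Keeping only the passing raccoon-present terms gives 0.234900, so
  P(passing raccoon | barking, intruder, ¬distant siren) = 0.234900 / 0.687500 ≈ 0.342

P(passing raccoon | barking, intruder, ¬distant siren) ≈ 0.342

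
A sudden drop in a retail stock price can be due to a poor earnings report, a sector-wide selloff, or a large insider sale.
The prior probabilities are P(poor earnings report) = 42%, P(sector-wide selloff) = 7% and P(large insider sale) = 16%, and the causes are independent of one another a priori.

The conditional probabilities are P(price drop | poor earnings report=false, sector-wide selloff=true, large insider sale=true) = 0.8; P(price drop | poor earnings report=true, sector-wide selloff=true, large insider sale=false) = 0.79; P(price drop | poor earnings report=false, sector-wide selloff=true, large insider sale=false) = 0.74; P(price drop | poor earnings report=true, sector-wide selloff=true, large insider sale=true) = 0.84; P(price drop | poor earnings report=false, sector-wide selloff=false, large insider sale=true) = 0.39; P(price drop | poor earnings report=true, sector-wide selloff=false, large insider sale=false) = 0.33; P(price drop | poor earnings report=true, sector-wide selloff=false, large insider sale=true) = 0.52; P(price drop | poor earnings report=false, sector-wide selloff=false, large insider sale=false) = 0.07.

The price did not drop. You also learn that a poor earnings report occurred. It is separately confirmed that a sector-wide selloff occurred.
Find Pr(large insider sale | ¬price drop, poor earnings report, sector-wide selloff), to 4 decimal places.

Numerator (weight on configurations with large insider sale): 0.16*0.16 = 0.025600
Denominator P(¬price drop | poor earnings report, sector-wide selloff): 0.21*0.84 + 0.16*0.16 = 0.202000
P(large insider sale | ¬price drop, poor earnings report, sector-wide selloff) = 0.025600/0.202000 ≈ 0.1267

Pr(large insider sale | ¬price drop, poor earnings report, sector-wide selloff) ≈ 0.1267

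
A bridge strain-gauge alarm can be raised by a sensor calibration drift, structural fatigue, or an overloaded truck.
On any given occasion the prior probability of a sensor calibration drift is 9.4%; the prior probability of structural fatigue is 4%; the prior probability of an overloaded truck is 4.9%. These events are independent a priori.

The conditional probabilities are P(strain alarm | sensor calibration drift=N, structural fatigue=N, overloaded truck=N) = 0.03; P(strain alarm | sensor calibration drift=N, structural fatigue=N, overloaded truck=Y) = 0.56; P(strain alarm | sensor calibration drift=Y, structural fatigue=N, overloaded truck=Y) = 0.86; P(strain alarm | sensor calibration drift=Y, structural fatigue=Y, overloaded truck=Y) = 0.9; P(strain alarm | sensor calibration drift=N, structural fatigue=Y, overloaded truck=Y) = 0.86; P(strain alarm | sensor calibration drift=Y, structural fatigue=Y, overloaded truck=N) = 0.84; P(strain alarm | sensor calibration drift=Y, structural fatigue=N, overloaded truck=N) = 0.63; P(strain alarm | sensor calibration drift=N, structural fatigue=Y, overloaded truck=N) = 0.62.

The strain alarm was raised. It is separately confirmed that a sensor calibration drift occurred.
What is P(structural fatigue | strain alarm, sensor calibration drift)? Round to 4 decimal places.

Enumerate the 4 (structural fatigue, overloaded truck) configurations and weight by the priors:
  P(strain alarm | sensor calibration drift) = 0.63×0.96×0.951 + 0.86×0.96×0.049 + 0.84×0.04×0.951 + 0.9×0.04×0.049
        = 0.575165 + 0.040454 + 0.031954 + 0.001764 = 0.649337
Keeping only the structural fatigue-present terms gives 0.033718, so
  P(structural fatigue | strain alarm, sensor calibration drift) = 0.033718 / 0.649337 ≈ 0.0519

P(structural fatigue | strain alarm, sensor calibration drift) ≈ 0.0519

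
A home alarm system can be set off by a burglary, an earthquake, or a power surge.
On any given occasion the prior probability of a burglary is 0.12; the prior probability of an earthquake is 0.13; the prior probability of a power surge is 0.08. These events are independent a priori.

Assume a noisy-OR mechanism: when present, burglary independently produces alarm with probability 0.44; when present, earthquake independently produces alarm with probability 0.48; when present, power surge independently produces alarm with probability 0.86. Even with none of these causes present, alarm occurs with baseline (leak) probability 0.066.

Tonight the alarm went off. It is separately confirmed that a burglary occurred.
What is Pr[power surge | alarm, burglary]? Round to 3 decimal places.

Under noisy-OR, P(alarm | causes) = 1 − (1−0.066)·∏(1−qᵢ) over the active causes.
P(alarm | burglary) = 0.47696×0.87×0.92 + 0.926774×0.87×0.08 + 0.728019×0.13×0.92 + 0.961923×0.13×0.08 = 0.381759 + 0.064503 + 0.087071 + 0.010004 = 0.543337
Of this, 0.074507 comes from 0.064503 + 0.010004 (the power surge=true cases).
Hence the posterior is 0.074507/0.543337 ≈ 0.137.

Pr[power surge | alarm, burglary] ≈ 0.137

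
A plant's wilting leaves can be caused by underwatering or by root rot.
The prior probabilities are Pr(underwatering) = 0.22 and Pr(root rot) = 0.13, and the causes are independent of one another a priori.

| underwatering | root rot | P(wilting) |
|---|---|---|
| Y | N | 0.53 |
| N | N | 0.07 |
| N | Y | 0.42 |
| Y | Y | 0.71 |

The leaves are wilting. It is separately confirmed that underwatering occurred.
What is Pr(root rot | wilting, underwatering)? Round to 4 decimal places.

For the numerator, keep only root rot=true terms: 0.71*0.13 = 0.092300
The normalizing constant is 0.53*0.87 + 0.71*0.13 = 0.553400
P(root rot | wilting, underwatering) = 0.092300/0.553400 ≈ 0.1668

Pr(root rot | wilting, underwatering) ≈ 0.1668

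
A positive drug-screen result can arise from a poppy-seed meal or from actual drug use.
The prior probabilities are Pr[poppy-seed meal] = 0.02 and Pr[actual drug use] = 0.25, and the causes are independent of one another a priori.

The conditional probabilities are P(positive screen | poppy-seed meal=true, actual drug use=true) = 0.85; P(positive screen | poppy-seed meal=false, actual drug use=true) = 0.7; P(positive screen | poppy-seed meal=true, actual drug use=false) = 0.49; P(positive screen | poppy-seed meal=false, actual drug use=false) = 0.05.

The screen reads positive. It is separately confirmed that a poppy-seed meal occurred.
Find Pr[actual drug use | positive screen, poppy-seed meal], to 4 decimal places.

P(positive screen | poppy-seed meal) = 0.49·0.75 + 0.85·0.25 = 0.367500 + 0.212500 = 0.580000
Restricting to configurations with actual drug use present: 0.85·0.25 = 0.212500.
P(actual drug use | positive screen, poppy-seed meal) = 0.212500 / 0.580000 ≈ 0.3664

Pr[actual drug use | positive screen, poppy-seed meal] ≈ 0.3664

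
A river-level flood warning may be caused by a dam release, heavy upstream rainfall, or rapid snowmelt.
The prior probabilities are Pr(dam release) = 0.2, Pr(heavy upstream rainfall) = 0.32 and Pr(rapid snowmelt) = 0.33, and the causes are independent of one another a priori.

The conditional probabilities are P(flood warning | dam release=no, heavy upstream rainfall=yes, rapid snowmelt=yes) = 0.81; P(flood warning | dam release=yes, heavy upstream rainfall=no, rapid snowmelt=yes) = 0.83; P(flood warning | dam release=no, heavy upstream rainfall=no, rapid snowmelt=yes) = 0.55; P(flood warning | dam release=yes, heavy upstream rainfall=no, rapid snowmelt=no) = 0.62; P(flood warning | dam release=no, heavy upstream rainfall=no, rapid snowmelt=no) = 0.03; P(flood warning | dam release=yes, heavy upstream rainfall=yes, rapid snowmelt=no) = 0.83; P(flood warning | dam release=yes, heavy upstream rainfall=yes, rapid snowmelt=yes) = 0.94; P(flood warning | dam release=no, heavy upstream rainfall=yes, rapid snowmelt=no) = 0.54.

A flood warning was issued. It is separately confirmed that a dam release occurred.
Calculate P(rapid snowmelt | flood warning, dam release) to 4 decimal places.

P(rapid snowmelt | flood warning, dam release) ≈ 0.3828

P(flood warning | dam release) = 0.62×0.68×0.67 + 0.83×0.68×0.33 + 0.83×0.32×0.67 + 0.94×0.32×0.33 = 0.282472 + 0.186252 + 0.177952 + 0.099264 = 0.745940
The rapid snowmelt-present share is 0.186252 + 0.099264 = 0.285516.
Hence the posterior is 0.285516/0.745940 ≈ 0.3828.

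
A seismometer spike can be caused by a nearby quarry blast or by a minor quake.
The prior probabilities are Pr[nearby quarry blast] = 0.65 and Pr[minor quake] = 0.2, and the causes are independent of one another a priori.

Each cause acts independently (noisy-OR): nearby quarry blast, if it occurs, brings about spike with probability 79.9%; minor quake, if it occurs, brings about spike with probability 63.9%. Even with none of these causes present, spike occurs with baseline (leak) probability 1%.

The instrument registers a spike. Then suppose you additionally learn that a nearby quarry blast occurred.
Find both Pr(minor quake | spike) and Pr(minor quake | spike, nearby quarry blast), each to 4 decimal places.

Under noisy-OR, P(spike | causes) = 1 − (1−0.01)·∏(1−qᵢ) over the active causes.
Numerator (weight on configurations with minor quake): 0.044983 + 0.120661 = 0.165644
Normalizer over all consistent configurations: 0.01×0.35×0.8 + 0.64261×0.35×0.2 + 0.80101×0.65×0.8 + 0.928165×0.65×0.2 = 0.584969
P(minor quake | spike) = 0.165644/0.584969 ≈ 0.2832

Now also conditioning on nearby quarry blast=true:
For the numerator, keep only minor quake=true terms: 0.928165×0.2 = 0.185633
Denominator P(spike | nearby quarry blast): 0.80101×0.8 + 0.928165×0.2 = 0.826441
Posterior = 0.185633 / 0.826441 ≈ 0.2246

Pr(minor quake | spike) ≈ 0.2832; Pr(minor quake | spike, nearby quarry blast) ≈ 0.2246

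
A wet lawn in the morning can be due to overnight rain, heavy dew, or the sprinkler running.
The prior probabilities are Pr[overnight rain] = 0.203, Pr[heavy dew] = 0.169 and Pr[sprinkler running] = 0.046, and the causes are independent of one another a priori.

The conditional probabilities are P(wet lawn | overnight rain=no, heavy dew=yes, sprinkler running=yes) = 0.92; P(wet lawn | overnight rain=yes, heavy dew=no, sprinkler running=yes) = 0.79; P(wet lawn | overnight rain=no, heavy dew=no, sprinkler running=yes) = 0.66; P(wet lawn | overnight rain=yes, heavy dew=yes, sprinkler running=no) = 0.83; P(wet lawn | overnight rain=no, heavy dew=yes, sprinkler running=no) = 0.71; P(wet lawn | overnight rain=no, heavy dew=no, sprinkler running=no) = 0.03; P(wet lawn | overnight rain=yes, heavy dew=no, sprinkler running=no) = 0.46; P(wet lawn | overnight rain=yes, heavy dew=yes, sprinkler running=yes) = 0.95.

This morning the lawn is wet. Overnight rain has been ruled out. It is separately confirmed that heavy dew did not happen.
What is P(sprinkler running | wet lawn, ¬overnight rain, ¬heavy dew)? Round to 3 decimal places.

P(wet lawn | ¬overnight rain, ¬heavy dew) = 0.03·0.954 + 0.66·0.046 = 0.028620 + 0.030360 = 0.058980
Of this, 0.030360 comes from 0.66·0.046 (the sprinkler running=true cases).
P(sprinkler running | wet lawn, ¬overnight rain, ¬heavy dew) = 0.030360 / 0.058980 ≈ 0.515

P(sprinkler running | wet lawn, ¬overnight rain, ¬heavy dew) ≈ 0.515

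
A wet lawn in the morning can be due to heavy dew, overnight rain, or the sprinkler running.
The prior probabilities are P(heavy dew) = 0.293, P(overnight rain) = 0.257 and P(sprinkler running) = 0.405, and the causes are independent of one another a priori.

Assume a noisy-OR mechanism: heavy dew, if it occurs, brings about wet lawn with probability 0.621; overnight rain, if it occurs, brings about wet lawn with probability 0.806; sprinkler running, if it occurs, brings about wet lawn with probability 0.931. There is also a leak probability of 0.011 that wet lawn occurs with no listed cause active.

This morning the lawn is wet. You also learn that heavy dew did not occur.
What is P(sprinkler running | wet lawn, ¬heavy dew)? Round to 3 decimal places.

P(sprinkler running | wet lawn, ¬heavy dew) ≈ 0.749

Under noisy-OR, P(wet lawn | causes) = 1 − (1−0.011)·∏(1−qᵢ) over the active causes.
Numerator (weight on configurations with sprinkler running): 0.280380 + 0.102707 = 0.383087
Denominator P(wet lawn | ¬heavy dew): 0.011·0.743·0.595 + 0.931759·0.743·0.405 + 0.808134·0.257·0.595 + 0.986761·0.257·0.405 = 0.511526
Posterior = 0.383087 / 0.511526 ≈ 0.749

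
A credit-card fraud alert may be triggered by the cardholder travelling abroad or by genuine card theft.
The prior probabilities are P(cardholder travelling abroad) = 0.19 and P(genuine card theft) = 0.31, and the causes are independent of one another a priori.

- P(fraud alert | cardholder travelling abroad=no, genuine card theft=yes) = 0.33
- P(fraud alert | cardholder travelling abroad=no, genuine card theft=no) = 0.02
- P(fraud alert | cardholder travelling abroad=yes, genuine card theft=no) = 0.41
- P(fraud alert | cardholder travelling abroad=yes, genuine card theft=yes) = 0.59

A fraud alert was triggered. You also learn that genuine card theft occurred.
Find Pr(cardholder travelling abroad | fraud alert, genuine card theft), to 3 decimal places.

Enumerate both values of cardholder travelling abroad and weight by the priors:
  P(fraud alert | genuine card theft) = 0.33*0.81 + 0.59*0.19
        = 0.267300 + 0.112100 = 0.379400
The terms with cardholder travelling abroad present sum to 0.112100, so
  P(cardholder travelling abroad | fraud alert, genuine card theft) = 0.112100 / 0.379400 ≈ 0.295

Pr(cardholder travelling abroad | fraud alert, genuine card theft) ≈ 0.295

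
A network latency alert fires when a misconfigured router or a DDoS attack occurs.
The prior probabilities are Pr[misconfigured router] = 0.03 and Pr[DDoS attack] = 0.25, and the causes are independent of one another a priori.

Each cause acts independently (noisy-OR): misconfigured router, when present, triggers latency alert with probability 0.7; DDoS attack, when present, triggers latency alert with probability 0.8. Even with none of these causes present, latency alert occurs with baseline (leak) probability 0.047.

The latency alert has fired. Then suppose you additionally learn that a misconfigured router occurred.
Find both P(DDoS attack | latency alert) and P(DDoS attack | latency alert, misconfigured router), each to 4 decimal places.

P(DDoS attack | latency alert) ≈ 0.8018; P(DDoS attack | latency alert, misconfigured router) ≈ 0.3056

Under noisy-OR, P(latency alert | causes) = 1 − (1−0.047)·∏(1−qᵢ) over the active causes.
Weight on DDoS attack=true, given the evidence: 0.196279 + 0.007071 = 0.203350
The normalizing constant is 0.047*0.97*0.75 + 0.8094*0.97*0.25 + 0.7141*0.03*0.75 + 0.94282*0.03*0.25 = 0.253610
Posterior = 0.203350 / 0.253610 ≈ 0.8018

Now also conditioning on misconfigured router=true:
Enumerate both values of DDoS attack and weight by the priors:
  P(latency alert | misconfigured router) = 0.7141·0.75 + 0.94282·0.25
        = 0.535575 + 0.235705 = 0.771280
Keeping only the DDoS attack-present terms gives 0.235705, so
  P(DDoS attack | latency alert, misconfigured router) = 0.235705 / 0.771280 ≈ 0.3056
The drop from 0.8018 to 0.3056 is the explaining-away (discounting) effect.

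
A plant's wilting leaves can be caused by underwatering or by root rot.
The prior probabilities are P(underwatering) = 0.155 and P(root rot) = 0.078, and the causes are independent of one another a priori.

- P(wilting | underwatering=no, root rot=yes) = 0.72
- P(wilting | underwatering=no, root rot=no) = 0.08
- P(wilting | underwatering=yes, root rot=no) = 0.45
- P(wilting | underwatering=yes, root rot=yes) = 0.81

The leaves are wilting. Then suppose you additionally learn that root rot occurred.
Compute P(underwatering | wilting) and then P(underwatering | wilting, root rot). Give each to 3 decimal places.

For the numerator, keep only underwatering=true terms: 0.064310 + 0.009793 = 0.074103
The normalizing constant is 0.08·0.845·0.922 + 0.72·0.845·0.078 + 0.45·0.155·0.922 + 0.81·0.155·0.078 = 0.183885
Posterior = 0.074103 / 0.183885 ≈ 0.403

Now condition on the additional information:
P(wilting | root rot) = 0.72·0.845 + 0.81·0.155 = 0.608400 + 0.125550 = 0.733950
Of this, 0.125550 comes from 0.81·0.155 (the underwatering=true cases).
P(underwatering | wilting, root rot) = 0.125550 / 0.733950 ≈ 0.171
Conditioning on root rot lowers the posterior on underwatering: the classic explaining-away effect in a common-effect structure.

P(underwatering | wilting) ≈ 0.403; P(underwatering | wilting, root rot) ≈ 0.171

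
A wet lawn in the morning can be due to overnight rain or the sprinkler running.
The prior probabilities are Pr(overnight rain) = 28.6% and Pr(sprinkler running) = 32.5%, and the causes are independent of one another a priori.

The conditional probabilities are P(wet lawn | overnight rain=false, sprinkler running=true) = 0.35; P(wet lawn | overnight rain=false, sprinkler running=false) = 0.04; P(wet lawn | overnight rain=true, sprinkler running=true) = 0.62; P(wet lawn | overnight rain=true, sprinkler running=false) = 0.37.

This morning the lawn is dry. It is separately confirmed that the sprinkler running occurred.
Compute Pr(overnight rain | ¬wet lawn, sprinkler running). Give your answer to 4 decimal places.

Pr(overnight rain | ¬wet lawn, sprinkler running) ≈ 0.1897

P(¬wet lawn | sprinkler running) = 0.65*0.714 + 0.38*0.286 = 0.464100 + 0.108680 = 0.572780
Restricting to configurations with overnight rain present: 0.38*0.286 = 0.108680.
So P(overnight rain | ¬wet lawn, sprinkler running) = 0.108680/0.572780 ≈ 0.1897.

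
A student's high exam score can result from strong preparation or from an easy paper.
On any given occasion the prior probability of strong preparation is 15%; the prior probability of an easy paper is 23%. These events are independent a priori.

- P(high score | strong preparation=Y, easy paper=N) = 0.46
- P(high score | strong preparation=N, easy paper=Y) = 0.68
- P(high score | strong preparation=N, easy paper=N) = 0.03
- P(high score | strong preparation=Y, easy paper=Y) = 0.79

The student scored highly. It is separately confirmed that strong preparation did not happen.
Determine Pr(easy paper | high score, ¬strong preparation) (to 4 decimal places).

Pr(easy paper | high score, ¬strong preparation) ≈ 0.8713

For the numerator, keep only easy paper=true terms: 0.68*0.23 = 0.156400
The normalizing constant is 0.03*0.77 + 0.68*0.23 = 0.179500
P(easy paper | high score, ¬strong preparation) = 0.156400/0.179500 ≈ 0.8713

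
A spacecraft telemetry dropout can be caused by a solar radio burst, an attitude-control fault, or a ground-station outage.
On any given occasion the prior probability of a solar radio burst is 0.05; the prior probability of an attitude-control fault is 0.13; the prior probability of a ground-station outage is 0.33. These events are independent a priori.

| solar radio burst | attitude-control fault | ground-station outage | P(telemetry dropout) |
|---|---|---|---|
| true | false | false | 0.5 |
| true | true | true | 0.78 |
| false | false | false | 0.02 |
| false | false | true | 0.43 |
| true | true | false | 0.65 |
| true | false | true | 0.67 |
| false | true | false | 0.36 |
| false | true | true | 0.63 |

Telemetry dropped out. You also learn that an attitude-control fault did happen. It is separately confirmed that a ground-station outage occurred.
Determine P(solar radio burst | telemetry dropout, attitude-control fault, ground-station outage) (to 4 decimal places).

P(solar radio burst | telemetry dropout, attitude-control fault, ground-station outage) ≈ 0.0612

P(telemetry dropout | attitude-control fault, ground-station outage) = 0.63·0.95 + 0.78·0.05 = 0.598500 + 0.039000 = 0.637500
The solar radio burst-present share is 0.78·0.05 = 0.039000.
P(solar radio burst | telemetry dropout, attitude-control fault, ground-station outage) = 0.039000 / 0.637500 ≈ 0.0612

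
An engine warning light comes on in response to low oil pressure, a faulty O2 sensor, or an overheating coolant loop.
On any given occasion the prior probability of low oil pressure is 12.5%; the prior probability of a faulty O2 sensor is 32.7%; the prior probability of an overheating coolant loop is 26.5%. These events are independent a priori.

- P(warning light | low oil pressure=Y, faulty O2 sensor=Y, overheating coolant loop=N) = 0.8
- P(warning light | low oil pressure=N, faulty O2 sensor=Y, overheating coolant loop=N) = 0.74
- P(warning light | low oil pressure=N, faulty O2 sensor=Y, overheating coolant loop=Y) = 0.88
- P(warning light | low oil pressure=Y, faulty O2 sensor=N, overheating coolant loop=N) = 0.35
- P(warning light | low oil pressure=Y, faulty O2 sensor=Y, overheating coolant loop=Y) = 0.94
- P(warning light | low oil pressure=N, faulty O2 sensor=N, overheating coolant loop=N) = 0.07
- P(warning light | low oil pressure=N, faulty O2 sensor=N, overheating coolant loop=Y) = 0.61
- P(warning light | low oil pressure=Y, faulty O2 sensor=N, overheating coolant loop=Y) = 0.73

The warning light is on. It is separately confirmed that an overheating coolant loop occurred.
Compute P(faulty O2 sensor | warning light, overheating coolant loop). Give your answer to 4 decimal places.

P(faulty O2 sensor | warning light, overheating coolant loop) ≈ 0.4083

P(warning light | overheating coolant loop) = 0.61*0.875*0.673 + 0.88*0.875*0.327 + 0.73*0.125*0.673 + 0.94*0.125*0.327 = 0.359214 + 0.251790 + 0.061411 + 0.038422 = 0.710837
The faulty O2 sensor-present share is 0.251790 + 0.038422 = 0.290212.
Hence the posterior is 0.290212/0.710837 ≈ 0.4083.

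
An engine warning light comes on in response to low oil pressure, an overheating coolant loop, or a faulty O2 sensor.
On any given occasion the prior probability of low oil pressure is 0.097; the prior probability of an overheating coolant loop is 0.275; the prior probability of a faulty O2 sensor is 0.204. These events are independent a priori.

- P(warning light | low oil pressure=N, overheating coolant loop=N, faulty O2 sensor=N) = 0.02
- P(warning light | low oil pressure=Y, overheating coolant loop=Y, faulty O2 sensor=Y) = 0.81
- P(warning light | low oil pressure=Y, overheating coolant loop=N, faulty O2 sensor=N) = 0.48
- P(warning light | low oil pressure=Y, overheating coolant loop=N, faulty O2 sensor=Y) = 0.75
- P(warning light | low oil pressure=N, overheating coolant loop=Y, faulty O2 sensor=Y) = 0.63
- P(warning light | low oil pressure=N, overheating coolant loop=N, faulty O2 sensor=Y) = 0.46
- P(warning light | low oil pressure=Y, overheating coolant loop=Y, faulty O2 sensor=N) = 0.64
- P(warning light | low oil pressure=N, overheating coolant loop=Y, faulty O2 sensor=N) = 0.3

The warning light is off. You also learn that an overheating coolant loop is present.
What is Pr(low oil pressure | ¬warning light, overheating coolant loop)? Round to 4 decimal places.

Enumerate the 4 (low oil pressure, faulty O2 sensor) configurations and weight by the priors:
  P(¬warning light | overheating coolant loop) = 0.7*0.903*0.796 + 0.37*0.903*0.204 + 0.36*0.097*0.796 + 0.19*0.097*0.204
        = 0.503152 + 0.068158 + 0.027796 + 0.003760 = 0.602866
The terms with low oil pressure present sum to 0.031556, so
  P(low oil pressure | ¬warning light, overheating coolant loop) = 0.031556 / 0.602866 ≈ 0.0523

Pr(low oil pressure | ¬warning light, overheating coolant loop) ≈ 0.0523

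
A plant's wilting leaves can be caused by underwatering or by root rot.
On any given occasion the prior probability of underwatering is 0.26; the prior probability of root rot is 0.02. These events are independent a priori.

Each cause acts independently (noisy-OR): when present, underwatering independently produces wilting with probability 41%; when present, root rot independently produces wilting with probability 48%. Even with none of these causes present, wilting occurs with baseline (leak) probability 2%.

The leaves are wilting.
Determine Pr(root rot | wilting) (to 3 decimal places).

Pr(root rot | wilting) ≈ 0.082

Under noisy-OR, P(wilting | causes) = 1 − (1−0.02)·∏(1−qᵢ) over the active causes.
Weight on root rot=true, given the evidence: 0.007258 + 0.003637 = 0.010895
Normalizer over all consistent configurations: 0.02·0.74·0.98 + 0.4904·0.74·0.02 + 0.4218·0.26·0.98 + 0.699336·0.26·0.02 = 0.132874
Posterior = 0.010895 / 0.132874 ≈ 0.082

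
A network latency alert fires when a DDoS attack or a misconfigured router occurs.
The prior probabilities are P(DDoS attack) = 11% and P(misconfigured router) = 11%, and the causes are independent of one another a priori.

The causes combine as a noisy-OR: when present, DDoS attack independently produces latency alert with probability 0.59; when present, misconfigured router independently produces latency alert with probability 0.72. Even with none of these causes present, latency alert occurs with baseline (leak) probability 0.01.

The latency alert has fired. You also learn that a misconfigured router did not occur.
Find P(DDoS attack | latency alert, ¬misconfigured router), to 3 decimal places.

Under noisy-OR, P(latency alert | causes) = 1 − (1−0.01)·∏(1−qᵢ) over the active causes.
By total probability over both values of DDoS attack:
  P(latency alert | ¬misconfigured router) = 0.01·0.89 + 0.5941·0.11
        = 0.008900 + 0.065351 = 0.074251
Configurations with DDoS attack contribute 0.065351, so
  P(DDoS attack | latency alert, ¬misconfigured router) = 0.065351 / 0.074251 ≈ 0.880

P(DDoS attack | latency alert, ¬misconfigured router) ≈ 0.880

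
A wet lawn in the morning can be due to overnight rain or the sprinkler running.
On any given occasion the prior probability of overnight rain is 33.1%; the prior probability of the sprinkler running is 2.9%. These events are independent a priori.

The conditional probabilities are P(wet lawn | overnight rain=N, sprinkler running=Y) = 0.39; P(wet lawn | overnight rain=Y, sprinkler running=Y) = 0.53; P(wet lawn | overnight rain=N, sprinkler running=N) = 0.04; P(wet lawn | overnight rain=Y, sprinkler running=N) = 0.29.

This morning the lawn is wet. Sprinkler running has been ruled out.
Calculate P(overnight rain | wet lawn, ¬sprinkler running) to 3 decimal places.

P(overnight rain | wet lawn, ¬sprinkler running) ≈ 0.782

P(wet lawn | ¬sprinkler running) = 0.04·0.669 + 0.29·0.331 = 0.026760 + 0.095990 = 0.122750
Of this, 0.095990 comes from 0.29·0.331 (the overnight rain=true cases).
P(overnight rain | wet lawn, ¬sprinkler running) = 0.095990 / 0.122750 ≈ 0.782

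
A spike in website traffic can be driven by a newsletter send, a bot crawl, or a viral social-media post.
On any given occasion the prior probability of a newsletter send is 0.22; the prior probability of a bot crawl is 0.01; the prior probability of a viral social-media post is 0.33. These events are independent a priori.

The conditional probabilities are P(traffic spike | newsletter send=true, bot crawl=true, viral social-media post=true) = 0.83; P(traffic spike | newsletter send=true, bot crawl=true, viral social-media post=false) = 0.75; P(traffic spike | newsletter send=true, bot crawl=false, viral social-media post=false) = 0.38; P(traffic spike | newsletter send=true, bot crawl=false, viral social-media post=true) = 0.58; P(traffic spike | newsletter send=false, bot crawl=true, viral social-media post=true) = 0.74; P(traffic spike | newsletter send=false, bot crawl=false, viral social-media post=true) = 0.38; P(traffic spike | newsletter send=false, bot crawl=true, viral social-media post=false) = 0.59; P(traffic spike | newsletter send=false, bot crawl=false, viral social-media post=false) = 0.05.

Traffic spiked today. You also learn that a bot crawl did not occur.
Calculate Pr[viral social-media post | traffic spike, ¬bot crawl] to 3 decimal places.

Pr[viral social-media post | traffic spike, ¬bot crawl] ≈ 0.630

P(traffic spike | ¬bot crawl) = 0.05*0.78*0.67 + 0.38*0.78*0.33 + 0.38*0.22*0.67 + 0.58*0.22*0.33 = 0.026130 + 0.097812 + 0.056012 + 0.042108 = 0.222062
Restricting to configurations with viral social-media post present: 0.097812 + 0.042108 = 0.139920.
P(viral social-media post | traffic spike, ¬bot crawl) = 0.139920 / 0.222062 ≈ 0.630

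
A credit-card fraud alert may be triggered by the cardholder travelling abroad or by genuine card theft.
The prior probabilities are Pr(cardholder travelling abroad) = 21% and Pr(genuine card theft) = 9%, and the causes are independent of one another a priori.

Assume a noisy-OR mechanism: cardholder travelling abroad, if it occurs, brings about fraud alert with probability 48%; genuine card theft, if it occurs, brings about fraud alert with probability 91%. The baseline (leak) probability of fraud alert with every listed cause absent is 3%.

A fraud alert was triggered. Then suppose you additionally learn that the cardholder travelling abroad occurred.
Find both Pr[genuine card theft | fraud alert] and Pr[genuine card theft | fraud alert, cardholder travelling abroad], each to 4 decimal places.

Under noisy-OR, P(fraud alert | causes) = 1 − (1−0.03)·∏(1−qᵢ) over the active causes.
P(fraud alert) = 0.03×0.79×0.91 + 0.9127×0.79×0.09 + 0.4956×0.21×0.91 + 0.954604×0.21×0.09 = 0.021567 + 0.064893 + 0.094709 + 0.018042 = 0.199211
Restricting to configurations with genuine card theft present: 0.064893 + 0.018042 = 0.082935.
So P(genuine card theft | fraud alert) = 0.082935/0.199211 ≈ 0.4163.

With the extra evidence:
Weight on genuine card theft=true, given the evidence: 0.954604×0.09 = 0.085914
Denominator P(fraud alert | cardholder travelling abroad): 0.4956×0.91 + 0.954604×0.09 = 0.536910
P(genuine card theft | fraud alert, cardholder travelling abroad) = 0.085914/0.536910 ≈ 0.1600
— cardholder travelling abroad explains away the evidence for genuine card theft.

Pr[genuine card theft | fraud alert] ≈ 0.4163; Pr[genuine card theft | fraud alert, cardholder travelling abroad] ≈ 0.1600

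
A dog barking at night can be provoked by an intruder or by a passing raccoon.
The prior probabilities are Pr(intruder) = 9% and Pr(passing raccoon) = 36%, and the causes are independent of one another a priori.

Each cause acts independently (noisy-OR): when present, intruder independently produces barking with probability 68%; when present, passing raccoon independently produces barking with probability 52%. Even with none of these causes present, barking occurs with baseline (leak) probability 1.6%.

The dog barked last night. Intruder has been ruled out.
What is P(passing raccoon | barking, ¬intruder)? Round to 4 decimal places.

P(passing raccoon | barking, ¬intruder) ≈ 0.9489

Under noisy-OR, P(barking | causes) = 1 − (1−0.016)·∏(1−qᵢ) over the active causes.
Enumerate both values of passing raccoon and weight by the priors:
  P(barking | ¬intruder) = 0.016·0.64 + 0.52768·0.36
        = 0.010240 + 0.189965 = 0.200205
Keeping only the passing raccoon-present terms gives 0.189965, so
  P(passing raccoon | barking, ¬intruder) = 0.189965 / 0.200205 ≈ 0.9489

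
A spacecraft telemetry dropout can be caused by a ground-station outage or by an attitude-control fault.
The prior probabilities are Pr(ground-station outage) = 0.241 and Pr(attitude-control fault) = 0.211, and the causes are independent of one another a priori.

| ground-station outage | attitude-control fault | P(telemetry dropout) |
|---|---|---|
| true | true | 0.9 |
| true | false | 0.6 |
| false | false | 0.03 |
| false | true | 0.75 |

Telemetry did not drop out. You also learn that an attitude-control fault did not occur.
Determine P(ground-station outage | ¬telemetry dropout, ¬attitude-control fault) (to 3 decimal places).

P(ground-station outage | ¬telemetry dropout, ¬attitude-control fault) ≈ 0.116

Enumerate both values of ground-station outage and weight by the priors:
  P(¬telemetry dropout | ¬attitude-control fault) = 0.97×0.759 + 0.4×0.241
        = 0.736230 + 0.096400 = 0.832630
The terms with ground-station outage present sum to 0.096400, so
  P(ground-station outage | ¬telemetry dropout, ¬attitude-control fault) = 0.096400 / 0.832630 ≈ 0.116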